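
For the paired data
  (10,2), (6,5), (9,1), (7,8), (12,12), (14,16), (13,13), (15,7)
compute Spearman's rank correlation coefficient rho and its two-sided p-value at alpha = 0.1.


Step 1: Rank x and y separately (midranks; no ties here).
rank(x): 10->4, 6->1, 9->3, 7->2, 12->5, 14->7, 13->6, 15->8
rank(y): 2->2, 5->3, 1->1, 8->5, 12->6, 16->8, 13->7, 7->4
Step 2: d_i = R_x(i) - R_y(i); compute d_i^2.
  (4-2)^2=4, (1-3)^2=4, (3-1)^2=4, (2-5)^2=9, (5-6)^2=1, (7-8)^2=1, (6-7)^2=1, (8-4)^2=16
sum(d^2) = 40.
Step 3: rho = 1 - 6*40 / (8*(8^2 - 1)) = 1 - 240/504 = 0.523810.
Step 4: Under H0, t = rho * sqrt((n-2)/(1-rho^2)) = 1.5062 ~ t(6).
Step 5: Two-sided p-value from the t-distribution with 6 df = 0.182721.
Step 6: alpha = 0.1. fail to reject H0.

rho = 0.5238, p = 0.182721, fail to reject H0 at alpha = 0.1.


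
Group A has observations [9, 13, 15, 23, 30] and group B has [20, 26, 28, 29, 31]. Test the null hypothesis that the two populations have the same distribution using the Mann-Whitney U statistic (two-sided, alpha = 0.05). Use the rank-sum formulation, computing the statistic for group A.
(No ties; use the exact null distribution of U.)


Step 1: Combine and sort all 10 observations; assign midranks.
sorted (value, group): (9,X), (13,X), (15,X), (20,Y), (23,X), (26,Y), (28,Y), (29,Y), (30,X), (31,Y)
ranks: 9->1, 13->2, 15->3, 20->4, 23->5, 26->6, 28->7, 29->8, 30->9, 31->10
Step 2: Rank sum for X: R1 = 1 + 2 + 3 + 5 + 9 = 20.
Step 3: U_X = R1 - n1(n1+1)/2 = 20 - 5*6/2 = 20 - 15 = 5.
       U_Y = n1*n2 - U_X = 25 - 5 = 20.
Step 4: No ties, so the exact null distribution of U (based on enumerating the C(10,5) = 252 equally likely rank assignments) gives the two-sided p-value.
Step 5: p-value = 0.150794; compare to alpha = 0.05. fail to reject H0.

U_X = 5, p = 0.150794, fail to reject H0 at alpha = 0.05.


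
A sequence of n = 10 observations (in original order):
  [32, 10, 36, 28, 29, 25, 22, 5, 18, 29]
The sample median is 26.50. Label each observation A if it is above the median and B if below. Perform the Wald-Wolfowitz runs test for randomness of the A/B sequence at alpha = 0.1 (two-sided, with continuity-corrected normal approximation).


Step 1: Compute median = 26.50; label A = above, B = below.
Labels in order: ABAAABBBBA  (n_A = 5, n_B = 5)
Step 2: Count runs R = 5.
Step 3: Under H0 (random ordering), E[R] = 2*n_A*n_B/(n_A+n_B) + 1 = 2*5*5/10 + 1 = 6.0000.
        Var[R] = 2*n_A*n_B*(2*n_A*n_B - n_A - n_B) / ((n_A+n_B)^2 * (n_A+n_B-1)) = 2000/900 = 2.2222.
        SD[R] = 1.4907.
Step 4: Continuity-corrected z = (R + 0.5 - E[R]) / SD[R] = (5 + 0.5 - 6.0000) / 1.4907 = -0.3354.
Step 5: Two-sided p-value via normal approximation = 2*(1 - Phi(|z|)) = 0.737316.
Step 6: alpha = 0.1. fail to reject H0.

R = 5, z = -0.3354, p = 0.737316, fail to reject H0.


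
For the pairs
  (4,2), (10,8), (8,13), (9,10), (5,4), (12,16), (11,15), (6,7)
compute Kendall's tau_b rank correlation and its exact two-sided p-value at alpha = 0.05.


Step 1: Enumerate the 28 unordered pairs (i,j) with i<j and classify each by sign(x_j-x_i) * sign(y_j-y_i).
  (1,2):dx=+6,dy=+6->C; (1,3):dx=+4,dy=+11->C; (1,4):dx=+5,dy=+8->C; (1,5):dx=+1,dy=+2->C
  (1,6):dx=+8,dy=+14->C; (1,7):dx=+7,dy=+13->C; (1,8):dx=+2,dy=+5->C; (2,3):dx=-2,dy=+5->D
  (2,4):dx=-1,dy=+2->D; (2,5):dx=-5,dy=-4->C; (2,6):dx=+2,dy=+8->C; (2,7):dx=+1,dy=+7->C
  (2,8):dx=-4,dy=-1->C; (3,4):dx=+1,dy=-3->D; (3,5):dx=-3,dy=-9->C; (3,6):dx=+4,dy=+3->C
  (3,7):dx=+3,dy=+2->C; (3,8):dx=-2,dy=-6->C; (4,5):dx=-4,dy=-6->C; (4,6):dx=+3,dy=+6->C
  (4,7):dx=+2,dy=+5->C; (4,8):dx=-3,dy=-3->C; (5,6):dx=+7,dy=+12->C; (5,7):dx=+6,dy=+11->C
  (5,8):dx=+1,dy=+3->C; (6,7):dx=-1,dy=-1->C; (6,8):dx=-6,dy=-9->C; (7,8):dx=-5,dy=-8->C
Step 2: C = 25, D = 3, total pairs = 28.
Step 3: tau = (C - D)/(n(n-1)/2) = (25 - 3)/28 = 0.785714.
Step 4: Exact two-sided p-value (enumerate n! = 40320 permutations of y under H0): p = 0.005506.
Step 5: alpha = 0.05. reject H0.

tau_b = 0.7857 (C=25, D=3), p = 0.005506, reject H0.


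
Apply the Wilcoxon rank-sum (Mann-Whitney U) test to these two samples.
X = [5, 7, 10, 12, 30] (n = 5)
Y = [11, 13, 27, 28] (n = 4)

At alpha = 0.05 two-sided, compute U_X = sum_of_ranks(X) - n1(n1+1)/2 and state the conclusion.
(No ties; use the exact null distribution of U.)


Step 1: Combine and sort all 9 observations; assign midranks.
sorted (value, group): (5,X), (7,X), (10,X), (11,Y), (12,X), (13,Y), (27,Y), (28,Y), (30,X)
ranks: 5->1, 7->2, 10->3, 11->4, 12->5, 13->6, 27->7, 28->8, 30->9
Step 2: Rank sum for X: R1 = 1 + 2 + 3 + 5 + 9 = 20.
Step 3: U_X = R1 - n1(n1+1)/2 = 20 - 5*6/2 = 20 - 15 = 5.
       U_Y = n1*n2 - U_X = 20 - 5 = 15.
Step 4: No ties, so the exact null distribution of U (based on enumerating the C(9,5) = 126 equally likely rank assignments) gives the two-sided p-value.
Step 5: p-value = 0.285714; compare to alpha = 0.05. fail to reject H0.

U_X = 5, p = 0.285714, fail to reject H0 at alpha = 0.05.


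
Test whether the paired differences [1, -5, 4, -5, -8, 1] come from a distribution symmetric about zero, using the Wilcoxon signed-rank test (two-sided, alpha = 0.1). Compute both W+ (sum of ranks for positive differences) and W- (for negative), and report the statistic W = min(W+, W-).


Step 1: Drop any zero differences (none here) and take |d_i|.
|d| = [1, 5, 4, 5, 8, 1]
Step 2: Midrank |d_i| (ties get averaged ranks).
ranks: |1|->1.5, |5|->4.5, |4|->3, |5|->4.5, |8|->6, |1|->1.5
Step 3: Attach original signs; sum ranks with positive sign and with negative sign.
W+ = 1.5 + 3 + 1.5 = 6
W- = 4.5 + 4.5 + 6 = 15
(Check: W+ + W- = 21 should equal n(n+1)/2 = 21.)
Step 4: Test statistic W = min(W+, W-) = 6.
Step 5: Ties in |d|, so use the tie-corrected normal approximation.
        E[W] = n(n+1)/4 = 6*7/4 = 10.5.
        Tie groups: |d|=1 (t=2), |d|=5 (t=2); sum(t^3 - t) = 12.
        Var[W] = n(n+1)(2n+1)/24 - sum(t^3-t)/48 = 546/24 - 12/48 = 22.5.
        z = (W - E[W]) / sqrt(Var[W]) = (6 - 10.5) / 4.7434 = -0.9487.
        Two-sided p = 2*Phi(z) = 0.342782.
Step 6: alpha = 0.1. fail to reject H0.

W+ = 6, W- = 15, W = min = 6, p = 0.342782, fail to reject H0.


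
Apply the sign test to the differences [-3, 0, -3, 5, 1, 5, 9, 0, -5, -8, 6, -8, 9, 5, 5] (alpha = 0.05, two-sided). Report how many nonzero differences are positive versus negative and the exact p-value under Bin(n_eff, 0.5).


Step 1: Discard zero differences. Original n = 15; n_eff = number of nonzero differences = 13.
Nonzero differences (with sign): -3, -3, +5, +1, +5, +9, -5, -8, +6, -8, +9, +5, +5
Step 2: Count signs: positive = 8, negative = 5.
Step 3: Under H0: P(positive) = 0.5, so the number of positives S ~ Bin(13, 0.5).
Step 4: Two-sided exact p-value = sum of Bin(13,0.5) probabilities at or below the observed probability = 0.581055.
Step 5: alpha = 0.05. fail to reject H0.

n_eff = 13, pos = 8, neg = 5, p = 0.581055, fail to reject H0.


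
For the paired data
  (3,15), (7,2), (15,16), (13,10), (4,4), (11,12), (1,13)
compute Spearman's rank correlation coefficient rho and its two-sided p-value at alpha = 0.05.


Step 1: Rank x and y separately (midranks; no ties here).
rank(x): 3->2, 7->4, 15->7, 13->6, 4->3, 11->5, 1->1
rank(y): 15->6, 2->1, 16->7, 10->3, 4->2, 12->4, 13->5
Step 2: d_i = R_x(i) - R_y(i); compute d_i^2.
  (2-6)^2=16, (4-1)^2=9, (7-7)^2=0, (6-3)^2=9, (3-2)^2=1, (5-4)^2=1, (1-5)^2=16
sum(d^2) = 52.
Step 3: rho = 1 - 6*52 / (7*(7^2 - 1)) = 1 - 312/336 = 0.071429.
Step 4: Under H0, t = rho * sqrt((n-2)/(1-rho^2)) = 0.1601 ~ t(5).
Step 5: Two-sided p-value from the t-distribution with 5 df = 0.879048.
Step 6: alpha = 0.05. fail to reject H0.

rho = 0.0714, p = 0.879048, fail to reject H0 at alpha = 0.05.


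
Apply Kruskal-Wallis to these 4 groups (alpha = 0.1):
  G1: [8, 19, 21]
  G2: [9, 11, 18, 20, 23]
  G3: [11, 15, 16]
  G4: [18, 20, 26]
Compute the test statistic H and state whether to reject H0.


Step 1: Combine all N = 14 observations and assign midranks.
sorted (value, group, rank): (8,G1,1), (9,G2,2), (11,G2,3.5), (11,G3,3.5), (15,G3,5), (16,G3,6), (18,G2,7.5), (18,G4,7.5), (19,G1,9), (20,G2,10.5), (20,G4,10.5), (21,G1,12), (23,G2,13), (26,G4,14)
Step 2: Sum ranks within each group.
R_1 = 22 (n_1 = 3)
R_2 = 36.5 (n_2 = 5)
R_3 = 14.5 (n_3 = 3)
R_4 = 32 (n_4 = 3)
Step 3: H = 12/(N(N+1)) * sum(R_i^2/n_i) - 3(N+1)
     = 12/(14*15) * (22^2/3 + 36.5^2/5 + 14.5^2/3 + 32^2/3) - 3*15
     = 0.057143 * 839.2 - 45
     = 2.954286.
Step 4: Ties present; correction factor C = 1 - 18/(14^3 - 14) = 0.993407. Corrected H = 2.954286 / 0.993407 = 2.973894.
Step 5: Under H0, H ~ chi^2(3); p-value = 0.395668.
Step 6: alpha = 0.1. fail to reject H0.

H = 2.9739, df = 3, p = 0.395668, fail to reject H0.


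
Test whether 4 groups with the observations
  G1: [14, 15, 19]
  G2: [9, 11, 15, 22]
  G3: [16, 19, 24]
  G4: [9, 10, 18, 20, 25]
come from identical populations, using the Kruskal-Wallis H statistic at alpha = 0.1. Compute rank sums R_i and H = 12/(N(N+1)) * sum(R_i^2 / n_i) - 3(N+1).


Step 1: Combine all N = 15 observations and assign midranks.
sorted (value, group, rank): (9,G2,1.5), (9,G4,1.5), (10,G4,3), (11,G2,4), (14,G1,5), (15,G1,6.5), (15,G2,6.5), (16,G3,8), (18,G4,9), (19,G1,10.5), (19,G3,10.5), (20,G4,12), (22,G2,13), (24,G3,14), (25,G4,15)
Step 2: Sum ranks within each group.
R_1 = 22 (n_1 = 3)
R_2 = 25 (n_2 = 4)
R_3 = 32.5 (n_3 = 3)
R_4 = 40.5 (n_4 = 5)
Step 3: H = 12/(N(N+1)) * sum(R_i^2/n_i) - 3(N+1)
     = 12/(15*16) * (22^2/3 + 25^2/4 + 32.5^2/3 + 40.5^2/5) - 3*16
     = 0.050000 * 997.717 - 48
     = 1.885833.
Step 4: Ties present; correction factor C = 1 - 18/(15^3 - 15) = 0.994643. Corrected H = 1.885833 / 0.994643 = 1.895990.
Step 5: Under H0, H ~ chi^2(3); p-value = 0.594272.
Step 6: alpha = 0.1. fail to reject H0.

H = 1.8960, df = 3, p = 0.594272, fail to reject H0.


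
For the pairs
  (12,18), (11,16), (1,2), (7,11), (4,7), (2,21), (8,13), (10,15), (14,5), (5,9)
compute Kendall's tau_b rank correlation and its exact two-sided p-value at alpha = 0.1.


Step 1: Enumerate the 45 unordered pairs (i,j) with i<j and classify each by sign(x_j-x_i) * sign(y_j-y_i).
  (1,2):dx=-1,dy=-2->C; (1,3):dx=-11,dy=-16->C; (1,4):dx=-5,dy=-7->C; (1,5):dx=-8,dy=-11->C
  (1,6):dx=-10,dy=+3->D; (1,7):dx=-4,dy=-5->C; (1,8):dx=-2,dy=-3->C; (1,9):dx=+2,dy=-13->D
  (1,10):dx=-7,dy=-9->C; (2,3):dx=-10,dy=-14->C; (2,4):dx=-4,dy=-5->C; (2,5):dx=-7,dy=-9->C
  (2,6):dx=-9,dy=+5->D; (2,7):dx=-3,dy=-3->C; (2,8):dx=-1,dy=-1->C; (2,9):dx=+3,dy=-11->D
  (2,10):dx=-6,dy=-7->C; (3,4):dx=+6,dy=+9->C; (3,5):dx=+3,dy=+5->C; (3,6):dx=+1,dy=+19->C
  (3,7):dx=+7,dy=+11->C; (3,8):dx=+9,dy=+13->C; (3,9):dx=+13,dy=+3->C; (3,10):dx=+4,dy=+7->C
  (4,5):dx=-3,dy=-4->C; (4,6):dx=-5,dy=+10->D; (4,7):dx=+1,dy=+2->C; (4,8):dx=+3,dy=+4->C
  (4,9):dx=+7,dy=-6->D; (4,10):dx=-2,dy=-2->C; (5,6):dx=-2,dy=+14->D; (5,7):dx=+4,dy=+6->C
  (5,8):dx=+6,dy=+8->C; (5,9):dx=+10,dy=-2->D; (5,10):dx=+1,dy=+2->C; (6,7):dx=+6,dy=-8->D
  (6,8):dx=+8,dy=-6->D; (6,9):dx=+12,dy=-16->D; (6,10):dx=+3,dy=-12->D; (7,8):dx=+2,dy=+2->C
  (7,9):dx=+6,dy=-8->D; (7,10):dx=-3,dy=-4->C; (8,9):dx=+4,dy=-10->D; (8,10):dx=-5,dy=-6->C
  (9,10):dx=-9,dy=+4->D
Step 2: C = 30, D = 15, total pairs = 45.
Step 3: tau = (C - D)/(n(n-1)/2) = (30 - 15)/45 = 0.333333.
Step 4: Exact two-sided p-value (enumerate n! = 3628800 permutations of y under H0): p = 0.216373.
Step 5: alpha = 0.1. fail to reject H0.

tau_b = 0.3333 (C=30, D=15), p = 0.216373, fail to reject H0.


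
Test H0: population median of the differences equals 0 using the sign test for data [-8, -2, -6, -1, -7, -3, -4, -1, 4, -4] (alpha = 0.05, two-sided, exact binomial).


Step 1: Discard zero differences. Original n = 10; n_eff = number of nonzero differences = 10.
Nonzero differences (with sign): -8, -2, -6, -1, -7, -3, -4, -1, +4, -4
Step 2: Count signs: positive = 1, negative = 9.
Step 3: Under H0: P(positive) = 0.5, so the number of positives S ~ Bin(10, 0.5).
Step 4: Two-sided exact p-value = sum of Bin(10,0.5) probabilities at or below the observed probability = 0.021484.
Step 5: alpha = 0.05. reject H0.

n_eff = 10, pos = 1, neg = 9, p = 0.021484, reject H0.


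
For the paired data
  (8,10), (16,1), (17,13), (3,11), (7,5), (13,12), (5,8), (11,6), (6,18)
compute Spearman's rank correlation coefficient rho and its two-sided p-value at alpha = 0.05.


Step 1: Rank x and y separately (midranks; no ties here).
rank(x): 8->5, 16->8, 17->9, 3->1, 7->4, 13->7, 5->2, 11->6, 6->3
rank(y): 10->5, 1->1, 13->8, 11->6, 5->2, 12->7, 8->4, 6->3, 18->9
Step 2: d_i = R_x(i) - R_y(i); compute d_i^2.
  (5-5)^2=0, (8-1)^2=49, (9-8)^2=1, (1-6)^2=25, (4-2)^2=4, (7-7)^2=0, (2-4)^2=4, (6-3)^2=9, (3-9)^2=36
sum(d^2) = 128.
Step 3: rho = 1 - 6*128 / (9*(9^2 - 1)) = 1 - 768/720 = -0.066667.
Step 4: Under H0, t = rho * sqrt((n-2)/(1-rho^2)) = -0.1768 ~ t(7).
Step 5: Two-sided p-value from the t-distribution with 7 df = 0.864690.
Step 6: alpha = 0.05. fail to reject H0.

rho = -0.0667, p = 0.864690, fail to reject H0 at alpha = 0.05.


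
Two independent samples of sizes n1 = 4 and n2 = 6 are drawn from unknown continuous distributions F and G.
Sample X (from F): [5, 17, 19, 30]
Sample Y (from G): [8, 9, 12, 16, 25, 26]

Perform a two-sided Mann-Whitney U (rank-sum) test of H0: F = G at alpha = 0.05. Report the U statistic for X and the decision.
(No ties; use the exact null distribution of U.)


Step 1: Combine and sort all 10 observations; assign midranks.
sorted (value, group): (5,X), (8,Y), (9,Y), (12,Y), (16,Y), (17,X), (19,X), (25,Y), (26,Y), (30,X)
ranks: 5->1, 8->2, 9->3, 12->4, 16->5, 17->6, 19->7, 25->8, 26->9, 30->10
Step 2: Rank sum for X: R1 = 1 + 6 + 7 + 10 = 24.
Step 3: U_X = R1 - n1(n1+1)/2 = 24 - 4*5/2 = 24 - 10 = 14.
       U_Y = n1*n2 - U_X = 24 - 14 = 10.
Step 4: No ties, so the exact null distribution of U (based on enumerating the C(10,4) = 210 equally likely rank assignments) gives the two-sided p-value.
Step 5: p-value = 0.761905; compare to alpha = 0.05. fail to reject H0.

U_X = 14, p = 0.761905, fail to reject H0 at alpha = 0.05.


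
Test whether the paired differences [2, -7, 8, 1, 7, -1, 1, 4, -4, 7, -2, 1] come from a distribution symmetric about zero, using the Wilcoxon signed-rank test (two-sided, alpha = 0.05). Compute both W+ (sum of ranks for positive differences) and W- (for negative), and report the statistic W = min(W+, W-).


Step 1: Drop any zero differences (none here) and take |d_i|.
|d| = [2, 7, 8, 1, 7, 1, 1, 4, 4, 7, 2, 1]
Step 2: Midrank |d_i| (ties get averaged ranks).
ranks: |2|->5.5, |7|->10, |8|->12, |1|->2.5, |7|->10, |1|->2.5, |1|->2.5, |4|->7.5, |4|->7.5, |7|->10, |2|->5.5, |1|->2.5
Step 3: Attach original signs; sum ranks with positive sign and with negative sign.
W+ = 5.5 + 12 + 2.5 + 10 + 2.5 + 7.5 + 10 + 2.5 = 52.5
W- = 10 + 2.5 + 7.5 + 5.5 = 25.5
(Check: W+ + W- = 78 should equal n(n+1)/2 = 78.)
Step 4: Test statistic W = min(W+, W-) = 25.5.
Step 5: Ties in |d|, so use the tie-corrected normal approximation.
        E[W] = n(n+1)/4 = 12*13/4 = 39.
        Tie groups: |d|=1 (t=4), |d|=2 (t=2), |d|=4 (t=2), |d|=7 (t=3); sum(t^3 - t) = 96.
        Var[W] = n(n+1)(2n+1)/24 - sum(t^3-t)/48 = 3900/24 - 96/48 = 160.5.
        z = (W - E[W]) / sqrt(Var[W]) = (25.5 - 39) / 12.6689 = -1.0656.
        Two-sided p = 2*Phi(z) = 0.286602.
Step 6: alpha = 0.05. fail to reject H0.

W+ = 52.5, W- = 25.5, W = min = 25.5, p = 0.286602, fail to reject H0.


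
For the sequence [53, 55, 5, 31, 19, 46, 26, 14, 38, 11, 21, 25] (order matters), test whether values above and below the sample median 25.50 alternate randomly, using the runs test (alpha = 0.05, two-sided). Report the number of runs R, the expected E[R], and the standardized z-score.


Step 1: Compute median = 25.50; label A = above, B = below.
Labels in order: AABABAABABBB  (n_A = 6, n_B = 6)
Step 2: Count runs R = 8.
Step 3: Under H0 (random ordering), E[R] = 2*n_A*n_B/(n_A+n_B) + 1 = 2*6*6/12 + 1 = 7.0000.
        Var[R] = 2*n_A*n_B*(2*n_A*n_B - n_A - n_B) / ((n_A+n_B)^2 * (n_A+n_B-1)) = 4320/1584 = 2.7273.
        SD[R] = 1.6514.
Step 4: Continuity-corrected z = (R - 0.5 - E[R]) / SD[R] = (8 - 0.5 - 7.0000) / 1.6514 = 0.3028.
Step 5: Two-sided p-value via normal approximation = 2*(1 - Phi(|z|)) = 0.762069.
Step 6: alpha = 0.05. fail to reject H0.

R = 8, z = 0.3028, p = 0.762069, fail to reject H0.


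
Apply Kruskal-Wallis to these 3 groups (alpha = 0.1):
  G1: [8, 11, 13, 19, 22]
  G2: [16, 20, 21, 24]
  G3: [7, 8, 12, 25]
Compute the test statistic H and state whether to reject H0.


Step 1: Combine all N = 13 observations and assign midranks.
sorted (value, group, rank): (7,G3,1), (8,G1,2.5), (8,G3,2.5), (11,G1,4), (12,G3,5), (13,G1,6), (16,G2,7), (19,G1,8), (20,G2,9), (21,G2,10), (22,G1,11), (24,G2,12), (25,G3,13)
Step 2: Sum ranks within each group.
R_1 = 31.5 (n_1 = 5)
R_2 = 38 (n_2 = 4)
R_3 = 21.5 (n_3 = 4)
Step 3: H = 12/(N(N+1)) * sum(R_i^2/n_i) - 3(N+1)
     = 12/(13*14) * (31.5^2/5 + 38^2/4 + 21.5^2/4) - 3*14
     = 0.065934 * 675.013 - 42
     = 2.506319.
Step 4: Ties present; correction factor C = 1 - 6/(13^3 - 13) = 0.997253. Corrected H = 2.506319 / 0.997253 = 2.513223.
Step 5: Under H0, H ~ chi^2(2); p-value = 0.284617.
Step 6: alpha = 0.1. fail to reject H0.

H = 2.5132, df = 2, p = 0.284617, fail to reject H0.


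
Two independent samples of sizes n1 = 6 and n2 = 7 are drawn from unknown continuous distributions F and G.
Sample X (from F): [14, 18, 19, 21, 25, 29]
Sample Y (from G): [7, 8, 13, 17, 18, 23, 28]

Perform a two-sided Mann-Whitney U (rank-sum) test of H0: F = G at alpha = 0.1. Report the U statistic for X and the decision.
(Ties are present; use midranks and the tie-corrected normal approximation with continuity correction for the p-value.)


Step 1: Combine and sort all 13 observations; assign midranks.
sorted (value, group): (7,Y), (8,Y), (13,Y), (14,X), (17,Y), (18,X), (18,Y), (19,X), (21,X), (23,Y), (25,X), (28,Y), (29,X)
ranks: 7->1, 8->2, 13->3, 14->4, 17->5, 18->6.5, 18->6.5, 19->8, 21->9, 23->10, 25->11, 28->12, 29->13
Step 2: Rank sum for X: R1 = 4 + 6.5 + 8 + 9 + 11 + 13 = 51.5.
Step 3: U_X = R1 - n1(n1+1)/2 = 51.5 - 6*7/2 = 51.5 - 21 = 30.5.
       U_Y = n1*n2 - U_X = 42 - 30.5 = 11.5.
Step 4: Ties are present, so use the tie-corrected normal approximation (with continuity correction) for the p-value.
Step 5: p-value = 0.197926; compare to alpha = 0.1. fail to reject H0.

U_X = 30.5, p = 0.197926, fail to reject H0 at alpha = 0.1.


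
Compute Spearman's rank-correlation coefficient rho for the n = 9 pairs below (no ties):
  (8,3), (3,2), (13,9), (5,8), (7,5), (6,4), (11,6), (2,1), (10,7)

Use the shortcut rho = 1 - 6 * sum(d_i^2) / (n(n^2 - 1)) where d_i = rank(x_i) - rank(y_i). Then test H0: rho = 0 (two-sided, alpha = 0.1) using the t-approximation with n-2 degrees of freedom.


Step 1: Rank x and y separately (midranks; no ties here).
rank(x): 8->6, 3->2, 13->9, 5->3, 7->5, 6->4, 11->8, 2->1, 10->7
rank(y): 3->3, 2->2, 9->9, 8->8, 5->5, 4->4, 6->6, 1->1, 7->7
Step 2: d_i = R_x(i) - R_y(i); compute d_i^2.
  (6-3)^2=9, (2-2)^2=0, (9-9)^2=0, (3-8)^2=25, (5-5)^2=0, (4-4)^2=0, (8-6)^2=4, (1-1)^2=0, (7-7)^2=0
sum(d^2) = 38.
Step 3: rho = 1 - 6*38 / (9*(9^2 - 1)) = 1 - 228/720 = 0.683333.
Step 4: Under H0, t = rho * sqrt((n-2)/(1-rho^2)) = 2.4763 ~ t(7).
Step 5: Two-sided p-value from the t-distribution with 7 df = 0.042442.
Step 6: alpha = 0.1. reject H0.

rho = 0.6833, p = 0.042442, reject H0 at alpha = 0.1.


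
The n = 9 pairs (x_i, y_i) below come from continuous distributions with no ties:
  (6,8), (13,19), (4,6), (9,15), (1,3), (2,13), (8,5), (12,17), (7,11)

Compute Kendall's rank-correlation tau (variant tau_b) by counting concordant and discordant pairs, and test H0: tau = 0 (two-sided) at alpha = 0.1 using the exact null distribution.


Step 1: Enumerate the 36 unordered pairs (i,j) with i<j and classify each by sign(x_j-x_i) * sign(y_j-y_i).
  (1,2):dx=+7,dy=+11->C; (1,3):dx=-2,dy=-2->C; (1,4):dx=+3,dy=+7->C; (1,5):dx=-5,dy=-5->C
  (1,6):dx=-4,dy=+5->D; (1,7):dx=+2,dy=-3->D; (1,8):dx=+6,dy=+9->C; (1,9):dx=+1,dy=+3->C
  (2,3):dx=-9,dy=-13->C; (2,4):dx=-4,dy=-4->C; (2,5):dx=-12,dy=-16->C; (2,6):dx=-11,dy=-6->C
  (2,7):dx=-5,dy=-14->C; (2,8):dx=-1,dy=-2->C; (2,9):dx=-6,dy=-8->C; (3,4):dx=+5,dy=+9->C
  (3,5):dx=-3,dy=-3->C; (3,6):dx=-2,dy=+7->D; (3,7):dx=+4,dy=-1->D; (3,8):dx=+8,dy=+11->C
  (3,9):dx=+3,dy=+5->C; (4,5):dx=-8,dy=-12->C; (4,6):dx=-7,dy=-2->C; (4,7):dx=-1,dy=-10->C
  (4,8):dx=+3,dy=+2->C; (4,9):dx=-2,dy=-4->C; (5,6):dx=+1,dy=+10->C; (5,7):dx=+7,dy=+2->C
  (5,8):dx=+11,dy=+14->C; (5,9):dx=+6,dy=+8->C; (6,7):dx=+6,dy=-8->D; (6,8):dx=+10,dy=+4->C
  (6,9):dx=+5,dy=-2->D; (7,8):dx=+4,dy=+12->C; (7,9):dx=-1,dy=+6->D; (8,9):dx=-5,dy=-6->C
Step 2: C = 29, D = 7, total pairs = 36.
Step 3: tau = (C - D)/(n(n-1)/2) = (29 - 7)/36 = 0.611111.
Step 4: Exact two-sided p-value (enumerate n! = 362880 permutations of y under H0): p = 0.024741.
Step 5: alpha = 0.1. reject H0.

tau_b = 0.6111 (C=29, D=7), p = 0.024741, reject H0.


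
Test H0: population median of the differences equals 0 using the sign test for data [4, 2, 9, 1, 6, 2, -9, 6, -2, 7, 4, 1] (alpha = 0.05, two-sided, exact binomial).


Step 1: Discard zero differences. Original n = 12; n_eff = number of nonzero differences = 12.
Nonzero differences (with sign): +4, +2, +9, +1, +6, +2, -9, +6, -2, +7, +4, +1
Step 2: Count signs: positive = 10, negative = 2.
Step 3: Under H0: P(positive) = 0.5, so the number of positives S ~ Bin(12, 0.5).
Step 4: Two-sided exact p-value = sum of Bin(12,0.5) probabilities at or below the observed probability = 0.038574.
Step 5: alpha = 0.05. reject H0.

n_eff = 12, pos = 10, neg = 2, p = 0.038574, reject H0.


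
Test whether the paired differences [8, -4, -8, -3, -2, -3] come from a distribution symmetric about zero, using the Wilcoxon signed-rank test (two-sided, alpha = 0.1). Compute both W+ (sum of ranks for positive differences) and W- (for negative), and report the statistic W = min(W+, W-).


Step 1: Drop any zero differences (none here) and take |d_i|.
|d| = [8, 4, 8, 3, 2, 3]
Step 2: Midrank |d_i| (ties get averaged ranks).
ranks: |8|->5.5, |4|->4, |8|->5.5, |3|->2.5, |2|->1, |3|->2.5
Step 3: Attach original signs; sum ranks with positive sign and with negative sign.
W+ = 5.5 = 5.5
W- = 4 + 5.5 + 2.5 + 1 + 2.5 = 15.5
(Check: W+ + W- = 21 should equal n(n+1)/2 = 21.)
Step 4: Test statistic W = min(W+, W-) = 5.5.
Step 5: Ties in |d|, so use the tie-corrected normal approximation.
        E[W] = n(n+1)/4 = 6*7/4 = 10.5.
        Tie groups: |d|=3 (t=2), |d|=8 (t=2); sum(t^3 - t) = 12.
        Var[W] = n(n+1)(2n+1)/24 - sum(t^3-t)/48 = 546/24 - 12/48 = 22.5.
        z = (W - E[W]) / sqrt(Var[W]) = (5.5 - 10.5) / 4.7434 = -1.0541.
        Two-sided p = 2*Phi(z) = 0.291841.
Step 6: alpha = 0.1. fail to reject H0.

W+ = 5.5, W- = 15.5, W = min = 5.5, p = 0.291841, fail to reject H0.


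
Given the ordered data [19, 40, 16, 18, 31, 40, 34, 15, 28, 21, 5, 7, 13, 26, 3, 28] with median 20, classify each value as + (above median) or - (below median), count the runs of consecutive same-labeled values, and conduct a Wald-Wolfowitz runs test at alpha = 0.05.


Step 1: Compute median = 20; label A = above, B = below.
Labels in order: BABBAAABAABBBABA  (n_A = 8, n_B = 8)
Step 2: Count runs R = 10.
Step 3: Under H0 (random ordering), E[R] = 2*n_A*n_B/(n_A+n_B) + 1 = 2*8*8/16 + 1 = 9.0000.
        Var[R] = 2*n_A*n_B*(2*n_A*n_B - n_A - n_B) / ((n_A+n_B)^2 * (n_A+n_B-1)) = 14336/3840 = 3.7333.
        SD[R] = 1.9322.
Step 4: Continuity-corrected z = (R - 0.5 - E[R]) / SD[R] = (10 - 0.5 - 9.0000) / 1.9322 = 0.2588.
Step 5: Two-sided p-value via normal approximation = 2*(1 - Phi(|z|)) = 0.795809.
Step 6: alpha = 0.05. fail to reject H0.

R = 10, z = 0.2588, p = 0.795809, fail to reject H0.


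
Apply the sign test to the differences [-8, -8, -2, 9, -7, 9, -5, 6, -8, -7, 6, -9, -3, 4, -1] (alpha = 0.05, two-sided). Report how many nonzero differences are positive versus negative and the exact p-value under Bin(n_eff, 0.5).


Step 1: Discard zero differences. Original n = 15; n_eff = number of nonzero differences = 15.
Nonzero differences (with sign): -8, -8, -2, +9, -7, +9, -5, +6, -8, -7, +6, -9, -3, +4, -1
Step 2: Count signs: positive = 5, negative = 10.
Step 3: Under H0: P(positive) = 0.5, so the number of positives S ~ Bin(15, 0.5).
Step 4: Two-sided exact p-value = sum of Bin(15,0.5) probabilities at or below the observed probability = 0.301758.
Step 5: alpha = 0.05. fail to reject H0.

n_eff = 15, pos = 5, neg = 10, p = 0.301758, fail to reject H0.


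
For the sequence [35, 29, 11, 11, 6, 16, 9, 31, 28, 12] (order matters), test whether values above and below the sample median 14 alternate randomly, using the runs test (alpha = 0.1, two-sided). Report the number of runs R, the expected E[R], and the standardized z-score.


Step 1: Compute median = 14; label A = above, B = below.
Labels in order: AABBBABAAB  (n_A = 5, n_B = 5)
Step 2: Count runs R = 6.
Step 3: Under H0 (random ordering), E[R] = 2*n_A*n_B/(n_A+n_B) + 1 = 2*5*5/10 + 1 = 6.0000.
        Var[R] = 2*n_A*n_B*(2*n_A*n_B - n_A - n_B) / ((n_A+n_B)^2 * (n_A+n_B-1)) = 2000/900 = 2.2222.
        SD[R] = 1.4907.
Step 4: R = E[R], so z = 0 with no continuity correction.
Step 5: Two-sided p-value via normal approximation = 2*(1 - Phi(|z|)) = 1.000000.
Step 6: alpha = 0.1. fail to reject H0.

R = 6, z = 0.0000, p = 1.000000, fail to reject H0.


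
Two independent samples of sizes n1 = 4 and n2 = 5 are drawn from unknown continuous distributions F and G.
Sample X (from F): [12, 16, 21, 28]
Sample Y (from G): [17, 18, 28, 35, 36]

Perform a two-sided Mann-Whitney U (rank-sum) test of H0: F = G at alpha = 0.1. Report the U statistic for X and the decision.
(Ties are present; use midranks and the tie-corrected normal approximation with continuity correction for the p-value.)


Step 1: Combine and sort all 9 observations; assign midranks.
sorted (value, group): (12,X), (16,X), (17,Y), (18,Y), (21,X), (28,X), (28,Y), (35,Y), (36,Y)
ranks: 12->1, 16->2, 17->3, 18->4, 21->5, 28->6.5, 28->6.5, 35->8, 36->9
Step 2: Rank sum for X: R1 = 1 + 2 + 5 + 6.5 = 14.5.
Step 3: U_X = R1 - n1(n1+1)/2 = 14.5 - 4*5/2 = 14.5 - 10 = 4.5.
       U_Y = n1*n2 - U_X = 20 - 4.5 = 15.5.
Step 4: Ties are present, so use the tie-corrected normal approximation (with continuity correction) for the p-value.
Step 5: p-value = 0.218742; compare to alpha = 0.1. fail to reject H0.

U_X = 4.5, p = 0.218742, fail to reject H0 at alpha = 0.1.


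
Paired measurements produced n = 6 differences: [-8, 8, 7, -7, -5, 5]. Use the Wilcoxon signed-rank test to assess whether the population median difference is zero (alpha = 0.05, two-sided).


Step 1: Drop any zero differences (none here) and take |d_i|.
|d| = [8, 8, 7, 7, 5, 5]
Step 2: Midrank |d_i| (ties get averaged ranks).
ranks: |8|->5.5, |8|->5.5, |7|->3.5, |7|->3.5, |5|->1.5, |5|->1.5
Step 3: Attach original signs; sum ranks with positive sign and with negative sign.
W+ = 5.5 + 3.5 + 1.5 = 10.5
W- = 5.5 + 3.5 + 1.5 = 10.5
(Check: W+ + W- = 21 should equal n(n+1)/2 = 21.)
Step 4: Test statistic W = min(W+, W-) = 10.5.
Step 5: Ties in |d|, so use the tie-corrected normal approximation.
        E[W] = n(n+1)/4 = 6*7/4 = 10.5.
        Tie groups: |d|=5 (t=2), |d|=7 (t=2), |d|=8 (t=2); sum(t^3 - t) = 18.
        Var[W] = n(n+1)(2n+1)/24 - sum(t^3-t)/48 = 546/24 - 18/48 = 22.375.
        z = (W - E[W]) / sqrt(Var[W]) = (10.5 - 10.5) / 4.7302 = 0.0000.
        Two-sided p = 2*Phi(z) = 1.000000.
Step 6: alpha = 0.05. fail to reject H0.

W+ = 10.5, W- = 10.5, W = min = 10.5, p = 1.000000, fail to reject H0.


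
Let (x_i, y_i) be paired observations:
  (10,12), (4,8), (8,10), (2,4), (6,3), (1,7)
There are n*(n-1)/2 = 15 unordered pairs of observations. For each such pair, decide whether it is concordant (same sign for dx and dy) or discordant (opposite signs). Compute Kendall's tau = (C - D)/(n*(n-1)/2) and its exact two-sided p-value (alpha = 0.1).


Step 1: Enumerate the 15 unordered pairs (i,j) with i<j and classify each by sign(x_j-x_i) * sign(y_j-y_i).
  (1,2):dx=-6,dy=-4->C; (1,3):dx=-2,dy=-2->C; (1,4):dx=-8,dy=-8->C; (1,5):dx=-4,dy=-9->C
  (1,6):dx=-9,dy=-5->C; (2,3):dx=+4,dy=+2->C; (2,4):dx=-2,dy=-4->C; (2,5):dx=+2,dy=-5->D
  (2,6):dx=-3,dy=-1->C; (3,4):dx=-6,dy=-6->C; (3,5):dx=-2,dy=-7->C; (3,6):dx=-7,dy=-3->C
  (4,5):dx=+4,dy=-1->D; (4,6):dx=-1,dy=+3->D; (5,6):dx=-5,dy=+4->D
Step 2: C = 11, D = 4, total pairs = 15.
Step 3: tau = (C - D)/(n(n-1)/2) = (11 - 4)/15 = 0.466667.
Step 4: Exact two-sided p-value (enumerate n! = 720 permutations of y under H0): p = 0.272222.
Step 5: alpha = 0.1. fail to reject H0.

tau_b = 0.4667 (C=11, D=4), p = 0.272222, fail to reject H0.


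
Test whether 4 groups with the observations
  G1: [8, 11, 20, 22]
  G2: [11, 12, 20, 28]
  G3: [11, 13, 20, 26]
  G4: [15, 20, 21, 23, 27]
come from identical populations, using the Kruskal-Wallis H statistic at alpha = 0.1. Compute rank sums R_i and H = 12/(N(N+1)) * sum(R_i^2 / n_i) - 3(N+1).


Step 1: Combine all N = 17 observations and assign midranks.
sorted (value, group, rank): (8,G1,1), (11,G1,3), (11,G2,3), (11,G3,3), (12,G2,5), (13,G3,6), (15,G4,7), (20,G1,9.5), (20,G2,9.5), (20,G3,9.5), (20,G4,9.5), (21,G4,12), (22,G1,13), (23,G4,14), (26,G3,15), (27,G4,16), (28,G2,17)
Step 2: Sum ranks within each group.
R_1 = 26.5 (n_1 = 4)
R_2 = 34.5 (n_2 = 4)
R_3 = 33.5 (n_3 = 4)
R_4 = 58.5 (n_4 = 5)
Step 3: H = 12/(N(N+1)) * sum(R_i^2/n_i) - 3(N+1)
     = 12/(17*18) * (26.5^2/4 + 34.5^2/4 + 33.5^2/4 + 58.5^2/5) - 3*18
     = 0.039216 * 1438.14 - 54
     = 2.397549.
Step 4: Ties present; correction factor C = 1 - 84/(17^3 - 17) = 0.982843. Corrected H = 2.397549 / 0.982843 = 2.439401.
Step 5: Under H0, H ~ chi^2(3); p-value = 0.486342.
Step 6: alpha = 0.1. fail to reject H0.

H = 2.4394, df = 3, p = 0.486342, fail to reject H0.


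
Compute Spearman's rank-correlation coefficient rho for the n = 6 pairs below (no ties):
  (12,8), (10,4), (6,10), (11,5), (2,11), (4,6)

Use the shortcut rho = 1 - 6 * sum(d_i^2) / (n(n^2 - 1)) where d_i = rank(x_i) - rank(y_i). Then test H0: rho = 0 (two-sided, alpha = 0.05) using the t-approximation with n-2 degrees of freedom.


Step 1: Rank x and y separately (midranks; no ties here).
rank(x): 12->6, 10->4, 6->3, 11->5, 2->1, 4->2
rank(y): 8->4, 4->1, 10->5, 5->2, 11->6, 6->3
Step 2: d_i = R_x(i) - R_y(i); compute d_i^2.
  (6-4)^2=4, (4-1)^2=9, (3-5)^2=4, (5-2)^2=9, (1-6)^2=25, (2-3)^2=1
sum(d^2) = 52.
Step 3: rho = 1 - 6*52 / (6*(6^2 - 1)) = 1 - 312/210 = -0.485714.
Step 4: Under H0, t = rho * sqrt((n-2)/(1-rho^2)) = -1.1113 ~ t(4).
Step 5: Two-sided p-value from the t-distribution with 4 df = 0.328723.
Step 6: alpha = 0.05. fail to reject H0.

rho = -0.4857, p = 0.328723, fail to reject H0 at alpha = 0.05.


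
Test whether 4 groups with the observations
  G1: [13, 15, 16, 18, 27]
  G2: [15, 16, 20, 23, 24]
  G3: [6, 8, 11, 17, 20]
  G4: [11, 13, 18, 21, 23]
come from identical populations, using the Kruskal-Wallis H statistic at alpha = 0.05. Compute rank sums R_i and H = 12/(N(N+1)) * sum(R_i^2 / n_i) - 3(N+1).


Step 1: Combine all N = 20 observations and assign midranks.
sorted (value, group, rank): (6,G3,1), (8,G3,2), (11,G3,3.5), (11,G4,3.5), (13,G1,5.5), (13,G4,5.5), (15,G1,7.5), (15,G2,7.5), (16,G1,9.5), (16,G2,9.5), (17,G3,11), (18,G1,12.5), (18,G4,12.5), (20,G2,14.5), (20,G3,14.5), (21,G4,16), (23,G2,17.5), (23,G4,17.5), (24,G2,19), (27,G1,20)
Step 2: Sum ranks within each group.
R_1 = 55 (n_1 = 5)
R_2 = 68 (n_2 = 5)
R_3 = 32 (n_3 = 5)
R_4 = 55 (n_4 = 5)
Step 3: H = 12/(N(N+1)) * sum(R_i^2/n_i) - 3(N+1)
     = 12/(20*21) * (55^2/5 + 68^2/5 + 32^2/5 + 55^2/5) - 3*21
     = 0.028571 * 2339.6 - 63
     = 3.845714.
Step 4: Ties present; correction factor C = 1 - 42/(20^3 - 20) = 0.994737. Corrected H = 3.845714 / 0.994737 = 3.866062.
Step 5: Under H0, H ~ chi^2(3); p-value = 0.276295.
Step 6: alpha = 0.05. fail to reject H0.

H = 3.8661, df = 3, p = 0.276295, fail to reject H0.


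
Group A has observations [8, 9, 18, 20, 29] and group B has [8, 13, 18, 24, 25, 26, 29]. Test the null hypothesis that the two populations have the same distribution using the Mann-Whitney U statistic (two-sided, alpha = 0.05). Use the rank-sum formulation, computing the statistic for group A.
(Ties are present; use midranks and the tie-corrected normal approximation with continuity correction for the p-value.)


Step 1: Combine and sort all 12 observations; assign midranks.
sorted (value, group): (8,X), (8,Y), (9,X), (13,Y), (18,X), (18,Y), (20,X), (24,Y), (25,Y), (26,Y), (29,X), (29,Y)
ranks: 8->1.5, 8->1.5, 9->3, 13->4, 18->5.5, 18->5.5, 20->7, 24->8, 25->9, 26->10, 29->11.5, 29->11.5
Step 2: Rank sum for X: R1 = 1.5 + 3 + 5.5 + 7 + 11.5 = 28.5.
Step 3: U_X = R1 - n1(n1+1)/2 = 28.5 - 5*6/2 = 28.5 - 15 = 13.5.
       U_Y = n1*n2 - U_X = 35 - 13.5 = 21.5.
Step 4: Ties are present, so use the tie-corrected normal approximation (with continuity correction) for the p-value.
Step 5: p-value = 0.567726; compare to alpha = 0.05. fail to reject H0.

U_X = 13.5, p = 0.567726, fail to reject H0 at alpha = 0.05.


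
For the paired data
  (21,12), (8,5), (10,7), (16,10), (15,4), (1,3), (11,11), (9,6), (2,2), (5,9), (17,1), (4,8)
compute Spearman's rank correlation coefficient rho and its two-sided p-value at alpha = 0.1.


Step 1: Rank x and y separately (midranks; no ties here).
rank(x): 21->12, 8->5, 10->7, 16->10, 15->9, 1->1, 11->8, 9->6, 2->2, 5->4, 17->11, 4->3
rank(y): 12->12, 5->5, 7->7, 10->10, 4->4, 3->3, 11->11, 6->6, 2->2, 9->9, 1->1, 8->8
Step 2: d_i = R_x(i) - R_y(i); compute d_i^2.
  (12-12)^2=0, (5-5)^2=0, (7-7)^2=0, (10-10)^2=0, (9-4)^2=25, (1-3)^2=4, (8-11)^2=9, (6-6)^2=0, (2-2)^2=0, (4-9)^2=25, (11-1)^2=100, (3-8)^2=25
sum(d^2) = 188.
Step 3: rho = 1 - 6*188 / (12*(12^2 - 1)) = 1 - 1128/1716 = 0.342657.
Step 4: Under H0, t = rho * sqrt((n-2)/(1-rho^2)) = 1.1534 ~ t(10).
Step 5: Two-sided p-value from the t-distribution with 10 df = 0.275567.
Step 6: alpha = 0.1. fail to reject H0.

rho = 0.3427, p = 0.275567, fail to reject H0 at alpha = 0.1.


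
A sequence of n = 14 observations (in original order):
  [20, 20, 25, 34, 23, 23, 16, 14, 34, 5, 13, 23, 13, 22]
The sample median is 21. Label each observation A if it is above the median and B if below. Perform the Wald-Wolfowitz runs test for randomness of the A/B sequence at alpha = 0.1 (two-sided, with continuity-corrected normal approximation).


Step 1: Compute median = 21; label A = above, B = below.
Labels in order: BBAAAABBABBABA  (n_A = 7, n_B = 7)
Step 2: Count runs R = 8.
Step 3: Under H0 (random ordering), E[R] = 2*n_A*n_B/(n_A+n_B) + 1 = 2*7*7/14 + 1 = 8.0000.
        Var[R] = 2*n_A*n_B*(2*n_A*n_B - n_A - n_B) / ((n_A+n_B)^2 * (n_A+n_B-1)) = 8232/2548 = 3.2308.
        SD[R] = 1.7974.
Step 4: R = E[R], so z = 0 with no continuity correction.
Step 5: Two-sided p-value via normal approximation = 2*(1 - Phi(|z|)) = 1.000000.
Step 6: alpha = 0.1. fail to reject H0.

R = 8, z = 0.0000, p = 1.000000, fail to reject H0.


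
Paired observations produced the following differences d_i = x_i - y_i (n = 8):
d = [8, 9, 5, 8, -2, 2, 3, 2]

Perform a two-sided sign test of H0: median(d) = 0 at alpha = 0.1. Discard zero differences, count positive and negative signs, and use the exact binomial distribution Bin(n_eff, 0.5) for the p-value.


Step 1: Discard zero differences. Original n = 8; n_eff = number of nonzero differences = 8.
Nonzero differences (with sign): +8, +9, +5, +8, -2, +2, +3, +2
Step 2: Count signs: positive = 7, negative = 1.
Step 3: Under H0: P(positive) = 0.5, so the number of positives S ~ Bin(8, 0.5).
Step 4: Two-sided exact p-value = sum of Bin(8,0.5) probabilities at or below the observed probability = 0.070312.
Step 5: alpha = 0.1. reject H0.

n_eff = 8, pos = 7, neg = 1, p = 0.070312, reject H0.


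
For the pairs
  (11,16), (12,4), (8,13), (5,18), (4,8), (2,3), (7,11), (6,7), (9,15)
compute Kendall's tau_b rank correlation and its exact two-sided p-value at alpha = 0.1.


Step 1: Enumerate the 36 unordered pairs (i,j) with i<j and classify each by sign(x_j-x_i) * sign(y_j-y_i).
  (1,2):dx=+1,dy=-12->D; (1,3):dx=-3,dy=-3->C; (1,4):dx=-6,dy=+2->D; (1,5):dx=-7,dy=-8->C
  (1,6):dx=-9,dy=-13->C; (1,7):dx=-4,dy=-5->C; (1,8):dx=-5,dy=-9->C; (1,9):dx=-2,dy=-1->C
  (2,3):dx=-4,dy=+9->D; (2,4):dx=-7,dy=+14->D; (2,5):dx=-8,dy=+4->D; (2,6):dx=-10,dy=-1->C
  (2,7):dx=-5,dy=+7->D; (2,8):dx=-6,dy=+3->D; (2,9):dx=-3,dy=+11->D; (3,4):dx=-3,dy=+5->D
  (3,5):dx=-4,dy=-5->C; (3,6):dx=-6,dy=-10->C; (3,7):dx=-1,dy=-2->C; (3,8):dx=-2,dy=-6->C
  (3,9):dx=+1,dy=+2->C; (4,5):dx=-1,dy=-10->C; (4,6):dx=-3,dy=-15->C; (4,7):dx=+2,dy=-7->D
  (4,8):dx=+1,dy=-11->D; (4,9):dx=+4,dy=-3->D; (5,6):dx=-2,dy=-5->C; (5,7):dx=+3,dy=+3->C
  (5,8):dx=+2,dy=-1->D; (5,9):dx=+5,dy=+7->C; (6,7):dx=+5,dy=+8->C; (6,8):dx=+4,dy=+4->C
  (6,9):dx=+7,dy=+12->C; (7,8):dx=-1,dy=-4->C; (7,9):dx=+2,dy=+4->C; (8,9):dx=+3,dy=+8->C
Step 2: C = 23, D = 13, total pairs = 36.
Step 3: tau = (C - D)/(n(n-1)/2) = (23 - 13)/36 = 0.277778.
Step 4: Exact two-sided p-value (enumerate n! = 362880 permutations of y under H0): p = 0.358488.
Step 5: alpha = 0.1. fail to reject H0.

tau_b = 0.2778 (C=23, D=13), p = 0.358488, fail to reject H0.


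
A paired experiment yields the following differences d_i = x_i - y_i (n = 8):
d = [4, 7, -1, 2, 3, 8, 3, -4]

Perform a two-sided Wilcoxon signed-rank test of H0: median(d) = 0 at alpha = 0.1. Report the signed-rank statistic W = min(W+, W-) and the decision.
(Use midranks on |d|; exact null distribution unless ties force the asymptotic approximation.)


Step 1: Drop any zero differences (none here) and take |d_i|.
|d| = [4, 7, 1, 2, 3, 8, 3, 4]
Step 2: Midrank |d_i| (ties get averaged ranks).
ranks: |4|->5.5, |7|->7, |1|->1, |2|->2, |3|->3.5, |8|->8, |3|->3.5, |4|->5.5
Step 3: Attach original signs; sum ranks with positive sign and with negative sign.
W+ = 5.5 + 7 + 2 + 3.5 + 8 + 3.5 = 29.5
W- = 1 + 5.5 = 6.5
(Check: W+ + W- = 36 should equal n(n+1)/2 = 36.)
Step 4: Test statistic W = min(W+, W-) = 6.5.
Step 5: Ties in |d|, so use the tie-corrected normal approximation.
        E[W] = n(n+1)/4 = 8*9/4 = 18.
        Tie groups: |d|=3 (t=2), |d|=4 (t=2); sum(t^3 - t) = 12.
        Var[W] = n(n+1)(2n+1)/24 - sum(t^3-t)/48 = 1224/24 - 12/48 = 50.75.
        z = (W - E[W]) / sqrt(Var[W]) = (6.5 - 18) / 7.1239 = -1.6143.
        Two-sided p = 2*Phi(z) = 0.106466.
Step 6: alpha = 0.1. fail to reject H0.

W+ = 29.5, W- = 6.5, W = min = 6.5, p = 0.106466, fail to reject H0.


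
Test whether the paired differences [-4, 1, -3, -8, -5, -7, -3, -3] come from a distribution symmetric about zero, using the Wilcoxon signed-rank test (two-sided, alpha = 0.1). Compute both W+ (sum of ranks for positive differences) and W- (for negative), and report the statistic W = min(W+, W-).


Step 1: Drop any zero differences (none here) and take |d_i|.
|d| = [4, 1, 3, 8, 5, 7, 3, 3]
Step 2: Midrank |d_i| (ties get averaged ranks).
ranks: |4|->5, |1|->1, |3|->3, |8|->8, |5|->6, |7|->7, |3|->3, |3|->3
Step 3: Attach original signs; sum ranks with positive sign and with negative sign.
W+ = 1 = 1
W- = 5 + 3 + 8 + 6 + 7 + 3 + 3 = 35
(Check: W+ + W- = 36 should equal n(n+1)/2 = 36.)
Step 4: Test statistic W = min(W+, W-) = 1.
Step 5: Ties in |d|, so use the tie-corrected normal approximation.
        E[W] = n(n+1)/4 = 8*9/4 = 18.
        Tie groups: |d|=3 (t=3); sum(t^3 - t) = 24.
        Var[W] = n(n+1)(2n+1)/24 - sum(t^3-t)/48 = 1224/24 - 24/48 = 50.5.
        z = (W - E[W]) / sqrt(Var[W]) = (1 - 18) / 7.1063 = -2.3922.
        Two-sided p = 2*Phi(z) = 0.016746.
Step 6: alpha = 0.1. reject H0.

W+ = 1, W- = 35, W = min = 1, p = 0.016746, reject H0.


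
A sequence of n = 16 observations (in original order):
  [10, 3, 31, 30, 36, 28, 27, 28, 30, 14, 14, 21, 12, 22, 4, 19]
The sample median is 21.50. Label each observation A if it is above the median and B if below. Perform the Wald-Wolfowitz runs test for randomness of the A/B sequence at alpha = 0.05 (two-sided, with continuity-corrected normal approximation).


Step 1: Compute median = 21.50; label A = above, B = below.
Labels in order: BBAAAAAAABBBBABB  (n_A = 8, n_B = 8)
Step 2: Count runs R = 5.
Step 3: Under H0 (random ordering), E[R] = 2*n_A*n_B/(n_A+n_B) + 1 = 2*8*8/16 + 1 = 9.0000.
        Var[R] = 2*n_A*n_B*(2*n_A*n_B - n_A - n_B) / ((n_A+n_B)^2 * (n_A+n_B-1)) = 14336/3840 = 3.7333.
        SD[R] = 1.9322.
Step 4: Continuity-corrected z = (R + 0.5 - E[R]) / SD[R] = (5 + 0.5 - 9.0000) / 1.9322 = -1.8114.
Step 5: Two-sided p-value via normal approximation = 2*(1 - Phi(|z|)) = 0.070076.
Step 6: alpha = 0.05. fail to reject H0.

R = 5, z = -1.8114, p = 0.070076, fail to reject H0.
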